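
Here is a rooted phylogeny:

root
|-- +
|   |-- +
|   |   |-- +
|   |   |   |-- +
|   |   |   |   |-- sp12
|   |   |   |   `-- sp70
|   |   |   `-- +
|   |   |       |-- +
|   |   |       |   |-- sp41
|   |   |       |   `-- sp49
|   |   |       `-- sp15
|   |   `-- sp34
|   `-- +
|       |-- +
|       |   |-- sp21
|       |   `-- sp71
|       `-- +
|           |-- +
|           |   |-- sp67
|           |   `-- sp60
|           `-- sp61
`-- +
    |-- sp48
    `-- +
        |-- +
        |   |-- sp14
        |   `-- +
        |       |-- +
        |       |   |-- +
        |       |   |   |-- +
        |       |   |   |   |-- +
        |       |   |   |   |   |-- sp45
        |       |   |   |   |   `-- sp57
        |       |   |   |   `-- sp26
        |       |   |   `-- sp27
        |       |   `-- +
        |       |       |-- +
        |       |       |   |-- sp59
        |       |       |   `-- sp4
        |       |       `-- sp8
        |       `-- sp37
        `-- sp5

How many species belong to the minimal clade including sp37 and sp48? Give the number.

The MRCA of sp37 and sp48 is the node subtending (sp48,((sp14,(((((sp45,sp57),sp26),sp27),((sp59,sp4),sp8)),sp37)),sp5)).
That clade contains 11 terminal taxa: sp14, sp26, sp27, sp37, sp4, sp45, sp48, sp5, sp57, sp59, sp8.

11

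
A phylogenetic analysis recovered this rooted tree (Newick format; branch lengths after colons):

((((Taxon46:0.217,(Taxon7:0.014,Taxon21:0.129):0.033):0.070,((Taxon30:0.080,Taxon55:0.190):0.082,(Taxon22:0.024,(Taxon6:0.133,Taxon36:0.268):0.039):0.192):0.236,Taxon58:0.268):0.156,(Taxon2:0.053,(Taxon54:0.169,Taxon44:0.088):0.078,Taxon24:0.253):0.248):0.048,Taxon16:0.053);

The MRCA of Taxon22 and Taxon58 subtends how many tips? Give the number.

9

The MRCA of Taxon22 and Taxon58 is the node subtending ((Taxon46,(Taxon7,Taxon21)),((Taxon30,Taxon55),(Taxon22,(Taxon6,Taxon36))),Taxon58).
That clade contains 9 terminal taxa: Taxon21, Taxon22, Taxon30, Taxon36, Taxon46, Taxon55, Taxon58, Taxon6, Taxon7.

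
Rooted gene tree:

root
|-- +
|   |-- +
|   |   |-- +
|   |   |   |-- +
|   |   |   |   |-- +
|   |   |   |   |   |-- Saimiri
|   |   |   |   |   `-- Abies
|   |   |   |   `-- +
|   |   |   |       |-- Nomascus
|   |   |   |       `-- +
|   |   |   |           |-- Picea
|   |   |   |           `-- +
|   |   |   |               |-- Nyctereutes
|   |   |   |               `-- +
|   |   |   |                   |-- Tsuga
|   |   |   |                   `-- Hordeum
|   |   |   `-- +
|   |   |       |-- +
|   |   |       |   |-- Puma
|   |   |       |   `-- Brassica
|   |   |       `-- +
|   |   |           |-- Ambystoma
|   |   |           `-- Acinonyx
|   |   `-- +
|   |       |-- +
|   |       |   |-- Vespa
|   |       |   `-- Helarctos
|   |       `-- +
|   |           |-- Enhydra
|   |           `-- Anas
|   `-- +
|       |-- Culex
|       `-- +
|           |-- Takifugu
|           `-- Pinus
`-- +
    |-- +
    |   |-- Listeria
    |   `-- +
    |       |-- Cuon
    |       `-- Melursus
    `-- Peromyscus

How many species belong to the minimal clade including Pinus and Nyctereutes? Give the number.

The MRCA of Pinus and Nyctereutes is the node subtending (((((Saimiri,Abies),(Nomascus,(Picea,(Nyctereutes,(Tsuga,Hordeum))))),((Puma,Brassica),(Ambystoma,Acinonyx))),((Vespa,Helarctos),(Enhydra,Anas))),(Culex,(Takifugu,Pinus))).
That clade contains 18 terminal taxa: Abies, Acinonyx, Ambystoma, Anas, Brassica, Culex, Enhydra, Helarctos, Hordeum, Nomascus, Nyctereutes, Picea, Pinus, Puma, Saimiri, Takifugu, Tsuga, Vespa.

18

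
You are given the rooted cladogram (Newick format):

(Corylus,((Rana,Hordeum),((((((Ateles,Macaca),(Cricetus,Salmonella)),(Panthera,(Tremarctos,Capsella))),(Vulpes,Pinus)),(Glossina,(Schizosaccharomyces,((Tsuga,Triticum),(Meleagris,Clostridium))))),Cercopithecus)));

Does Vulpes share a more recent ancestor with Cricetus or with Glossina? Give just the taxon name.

Cricetus

The MRCA of Vulpes and Cricetus subtends ((((Ateles,Macaca),(Cricetus,Salmonella)),(Panthera,(Tremarctos,Capsella))),(Vulpes,Pinus)) (9 taxa).
The MRCA of Vulpes and Glossina subtends (((((Ateles,Macaca),(Cricetus,Salmonella)),(Panthera,(Tremarctos,Capsella))),(Vulpes,Pinus)),(Glossina,(Schizosaccharomyces,((Tsuga,Triticum),(Meleagris,Clostridium))))) (15 taxa).
The first is nested inside the second, so Vulpes shares a more recent common ancestor with Cricetus.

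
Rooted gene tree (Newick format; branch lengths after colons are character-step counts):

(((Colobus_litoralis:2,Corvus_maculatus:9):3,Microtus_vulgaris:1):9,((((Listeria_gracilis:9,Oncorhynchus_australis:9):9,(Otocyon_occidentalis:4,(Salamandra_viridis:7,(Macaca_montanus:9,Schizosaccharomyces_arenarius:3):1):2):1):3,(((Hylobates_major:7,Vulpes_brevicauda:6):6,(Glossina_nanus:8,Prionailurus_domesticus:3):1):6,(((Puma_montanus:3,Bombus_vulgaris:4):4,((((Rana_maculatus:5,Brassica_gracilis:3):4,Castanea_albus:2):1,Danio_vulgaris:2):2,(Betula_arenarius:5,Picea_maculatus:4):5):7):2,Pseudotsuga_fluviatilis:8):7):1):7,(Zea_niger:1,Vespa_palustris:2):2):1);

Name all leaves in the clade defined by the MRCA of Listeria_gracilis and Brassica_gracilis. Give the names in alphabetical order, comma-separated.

Betula_arenarius, Bombus_vulgaris, Brassica_gracilis, Castanea_albus, Danio_vulgaris, Glossina_nanus, Hylobates_major, Listeria_gracilis, Macaca_montanus, Oncorhynchus_australis, Otocyon_occidentalis, Picea_maculatus, Prionailurus_domesticus, Pseudotsuga_fluviatilis, Puma_montanus, Rana_maculatus, Salamandra_viridis, Schizosaccharomyces_arenarius, Vulpes_brevicauda

Tracing Listeria_gracilis: it sits inside (Listeria_gracilis,Oncorhynchus_australis).
Tracing Brassica_gracilis: it sits inside (Rana_maculatus,Brassica_gracilis).
The smallest clade enclosing both is (((Listeria_gracilis,Oncorhynchus_australis),(Otocyon_occidentalis,(Salamandra_viridis,(Macaca_montanus,Schizosaccharomyces_arenarius)))),(((Hylobates_major,Vulpes_brevicauda),(Glossina_nanus,Prionailurus_domesticus)),(((Puma_montanus,Bombus_vulgaris),((((Rana_maculatus,Brassica_gracilis),Castanea_albus),Danio_vulgaris),(Betula_arenarius,Picea_maculatus))),Pseudotsuga_fluviatilis))); the answer is its 19 terminal taxa in alphabetical order.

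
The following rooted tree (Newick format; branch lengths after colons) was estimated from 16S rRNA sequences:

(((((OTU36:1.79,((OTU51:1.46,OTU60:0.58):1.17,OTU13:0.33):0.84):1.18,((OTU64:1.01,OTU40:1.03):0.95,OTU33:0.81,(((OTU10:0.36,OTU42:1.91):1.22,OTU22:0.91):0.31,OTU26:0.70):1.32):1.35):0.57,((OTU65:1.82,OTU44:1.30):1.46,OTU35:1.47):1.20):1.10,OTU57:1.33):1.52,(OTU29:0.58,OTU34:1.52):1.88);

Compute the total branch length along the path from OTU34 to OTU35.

8.69

The path runs OTU34 → … → MRCA → … → OTU35; the MRCA is the root of the tree.
Branch lengths along that path: 1.52 + 1.88 + 1.52 + 1.10 + 1.20 + 1.47 = 8.69.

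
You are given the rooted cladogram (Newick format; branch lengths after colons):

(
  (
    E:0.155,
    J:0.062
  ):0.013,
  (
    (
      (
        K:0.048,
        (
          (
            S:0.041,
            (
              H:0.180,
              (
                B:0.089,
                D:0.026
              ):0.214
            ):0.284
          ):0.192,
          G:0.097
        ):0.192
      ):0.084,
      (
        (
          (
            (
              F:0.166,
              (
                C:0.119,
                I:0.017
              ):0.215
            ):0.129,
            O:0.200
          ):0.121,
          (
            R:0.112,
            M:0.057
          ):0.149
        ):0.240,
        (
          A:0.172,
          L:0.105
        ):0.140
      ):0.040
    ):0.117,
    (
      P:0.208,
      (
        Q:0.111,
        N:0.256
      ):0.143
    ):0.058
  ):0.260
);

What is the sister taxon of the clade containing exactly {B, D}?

The clade containing exactly {B, D} attaches to the tree at the node subtending (H,(B,D)).
The other lineage descending from that same node — the sister group — is the single tip H.

H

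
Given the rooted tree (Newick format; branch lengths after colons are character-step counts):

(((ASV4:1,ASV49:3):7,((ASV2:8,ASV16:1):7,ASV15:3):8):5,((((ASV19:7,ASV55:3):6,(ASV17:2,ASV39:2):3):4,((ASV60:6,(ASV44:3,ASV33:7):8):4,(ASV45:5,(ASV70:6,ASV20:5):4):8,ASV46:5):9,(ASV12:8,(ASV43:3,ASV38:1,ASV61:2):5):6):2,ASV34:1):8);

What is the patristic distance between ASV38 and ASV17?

21

The path runs ASV38 → … → MRCA → … → ASV17; the MRCA is the node subtending (((ASV19,ASV55),(ASV17,ASV39)),((ASV60,(ASV44,ASV33)),(ASV45,(ASV70,ASV20)),ASV46),(ASV12,(ASV43,ASV38,ASV61))).
Branch lengths along that path: 1 + 5 + 6 + 4 + 3 + 2 = 21.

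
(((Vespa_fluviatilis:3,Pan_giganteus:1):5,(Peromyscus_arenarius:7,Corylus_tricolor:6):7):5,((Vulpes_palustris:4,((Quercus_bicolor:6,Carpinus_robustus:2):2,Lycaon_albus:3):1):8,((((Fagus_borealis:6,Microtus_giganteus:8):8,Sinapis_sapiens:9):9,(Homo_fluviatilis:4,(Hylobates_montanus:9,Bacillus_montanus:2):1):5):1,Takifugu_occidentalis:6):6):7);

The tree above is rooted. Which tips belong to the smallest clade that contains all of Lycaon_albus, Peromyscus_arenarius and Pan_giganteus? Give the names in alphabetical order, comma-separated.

Bacillus_montanus, Carpinus_robustus, Corylus_tricolor, Fagus_borealis, Homo_fluviatilis, Hylobates_montanus, Lycaon_albus, Microtus_giganteus, Pan_giganteus, Peromyscus_arenarius, Quercus_bicolor, Sinapis_sapiens, Takifugu_occidentalis, Vespa_fluviatilis, Vulpes_palustris

Tracing Lycaon_albus: it sits inside ((Quercus_bicolor,Carpinus_robustus),Lycaon_albus).
Tracing Peromyscus_arenarius: it sits inside (Peromyscus_arenarius,Corylus_tricolor).
Tracing Pan_giganteus: it sits inside (Vespa_fluviatilis,Pan_giganteus).
The smallest clade enclosing all 3 is the whole tree (their MRCA is the root), so the answer is all 15 tips in alphabetical order.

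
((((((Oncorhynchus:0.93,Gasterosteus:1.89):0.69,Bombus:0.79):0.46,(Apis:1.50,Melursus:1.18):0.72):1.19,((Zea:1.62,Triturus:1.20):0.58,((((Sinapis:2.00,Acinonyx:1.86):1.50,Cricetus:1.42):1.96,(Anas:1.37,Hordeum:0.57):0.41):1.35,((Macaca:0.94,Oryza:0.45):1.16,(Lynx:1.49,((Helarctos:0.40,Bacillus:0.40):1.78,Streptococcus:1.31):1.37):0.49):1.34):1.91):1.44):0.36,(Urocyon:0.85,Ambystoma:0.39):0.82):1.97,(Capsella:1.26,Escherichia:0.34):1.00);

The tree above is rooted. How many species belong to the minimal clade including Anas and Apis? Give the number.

The MRCA of Anas and Apis is the node subtending ((((Oncorhynchus,Gasterosteus),Bombus),(Apis,Melursus)),((Zea,Triturus),((((Sinapis,Acinonyx),Cricetus),(Anas,Hordeum)),((Macaca,Oryza),(Lynx,((Helarctos,Bacillus),Streptococcus)))))).
That clade contains 18 terminal taxa: Acinonyx, Anas, Apis, Bacillus, Bombus, Cricetus, Gasterosteus, Helarctos, Hordeum, Lynx, Macaca, Melursus, Oncorhynchus, Oryza, Sinapis, Streptococcus, Triturus, Zea.

18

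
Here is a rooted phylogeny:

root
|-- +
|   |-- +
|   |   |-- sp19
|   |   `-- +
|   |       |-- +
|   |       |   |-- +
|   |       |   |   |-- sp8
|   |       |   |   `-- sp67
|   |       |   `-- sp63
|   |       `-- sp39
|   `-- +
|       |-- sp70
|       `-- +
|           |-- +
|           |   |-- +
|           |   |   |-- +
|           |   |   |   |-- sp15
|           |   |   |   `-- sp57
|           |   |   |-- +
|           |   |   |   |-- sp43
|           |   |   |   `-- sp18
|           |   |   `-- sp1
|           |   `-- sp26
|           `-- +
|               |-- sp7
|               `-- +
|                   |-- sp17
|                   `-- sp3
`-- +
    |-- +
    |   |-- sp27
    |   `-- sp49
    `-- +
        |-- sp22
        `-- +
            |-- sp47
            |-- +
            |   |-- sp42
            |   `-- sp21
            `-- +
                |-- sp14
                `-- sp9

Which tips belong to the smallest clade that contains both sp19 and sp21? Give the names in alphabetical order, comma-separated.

Tracing sp19: it sits inside (sp19,(((sp8,sp67),sp63),sp39)).
Tracing sp21: it sits inside (sp42,sp21).
The smallest clade enclosing both is the whole tree (their MRCA is the root), so the answer is all 23 tips in alphabetical order.

sp1, sp14, sp15, sp17, sp18, sp19, sp21, sp22, sp26, sp27, sp3, sp39, sp42, sp43, sp47, sp49, sp57, sp63, sp67, sp7, sp70, sp8, sp9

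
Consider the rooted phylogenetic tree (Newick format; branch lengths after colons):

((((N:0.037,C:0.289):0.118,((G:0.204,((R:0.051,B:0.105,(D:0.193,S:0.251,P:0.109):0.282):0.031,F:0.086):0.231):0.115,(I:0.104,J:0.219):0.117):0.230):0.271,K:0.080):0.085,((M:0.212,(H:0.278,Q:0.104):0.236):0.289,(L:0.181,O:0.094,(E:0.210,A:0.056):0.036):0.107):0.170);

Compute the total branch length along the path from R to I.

The path runs R → … → MRCA → … → I; the MRCA is the node subtending ((G,((R,B,(D,S,P)),F)),(I,J)).
Branch lengths along that path: 0.051 + 0.031 + 0.231 + 0.115 + 0.117 + 0.104 = 0.649.

0.649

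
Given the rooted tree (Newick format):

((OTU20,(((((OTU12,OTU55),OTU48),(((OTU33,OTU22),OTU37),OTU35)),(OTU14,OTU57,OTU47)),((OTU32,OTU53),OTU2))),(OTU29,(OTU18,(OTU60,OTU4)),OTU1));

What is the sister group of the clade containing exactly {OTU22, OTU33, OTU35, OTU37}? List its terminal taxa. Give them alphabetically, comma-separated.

The clade containing exactly {OTU22, OTU33, OTU35, OTU37} attaches to the tree at the node subtending (((OTU12,OTU55),OTU48),(((OTU33,OTU22),OTU37),OTU35)).
The other lineage descending from that same node — the sister group — is ((OTU12,OTU55),OTU48); its 3 tips in alphabetical order are the answer.

OTU12, OTU48, OTU55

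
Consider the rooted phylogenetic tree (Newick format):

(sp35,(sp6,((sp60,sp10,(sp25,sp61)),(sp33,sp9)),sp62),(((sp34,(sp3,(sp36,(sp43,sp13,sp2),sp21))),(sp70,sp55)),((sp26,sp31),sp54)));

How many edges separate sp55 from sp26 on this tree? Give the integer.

The MRCA of sp55 and sp26 is the node subtending (((sp34,(sp3,(sp36,(sp43,sp13,sp2),sp21))),(sp70,sp55)),((sp26,sp31),sp54)).
From sp55 up to that node: 3 branches. From sp26 up to the same node: 3 branches. Total: 3 + 3 = 6.

6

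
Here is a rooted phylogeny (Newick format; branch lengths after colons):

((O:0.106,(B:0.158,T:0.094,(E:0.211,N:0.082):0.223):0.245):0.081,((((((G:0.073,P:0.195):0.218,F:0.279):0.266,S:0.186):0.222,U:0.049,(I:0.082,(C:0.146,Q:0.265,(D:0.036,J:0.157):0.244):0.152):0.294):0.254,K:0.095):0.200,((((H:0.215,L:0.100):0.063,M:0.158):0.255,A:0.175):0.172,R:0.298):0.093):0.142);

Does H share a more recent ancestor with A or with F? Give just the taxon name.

A

The MRCA of H and A subtends (((H,L),M),A) (4 taxa).
The MRCA of H and F subtends ((((((G,P),F),S),U,(I,(C,Q,(D,J)))),K),((((H,L),M),A),R)) (16 taxa).
The first is nested inside the second, so H shares a more recent common ancestor with A.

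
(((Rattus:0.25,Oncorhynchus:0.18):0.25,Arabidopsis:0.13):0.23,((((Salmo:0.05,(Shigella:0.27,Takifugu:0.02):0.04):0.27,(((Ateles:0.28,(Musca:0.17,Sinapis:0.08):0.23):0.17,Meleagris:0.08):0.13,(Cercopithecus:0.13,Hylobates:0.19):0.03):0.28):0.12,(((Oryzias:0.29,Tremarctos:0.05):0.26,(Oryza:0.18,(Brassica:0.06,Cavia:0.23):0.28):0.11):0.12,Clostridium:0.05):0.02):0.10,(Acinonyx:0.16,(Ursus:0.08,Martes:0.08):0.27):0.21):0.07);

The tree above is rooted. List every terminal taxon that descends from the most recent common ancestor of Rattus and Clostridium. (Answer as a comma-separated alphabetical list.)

Acinonyx, Arabidopsis, Ateles, Brassica, Cavia, Cercopithecus, Clostridium, Hylobates, Martes, Meleagris, Musca, Oncorhynchus, Oryza, Oryzias, Rattus, Salmo, Shigella, Sinapis, Takifugu, Tremarctos, Ursus

Tracing Rattus: it sits inside (Rattus,Oncorhynchus).
Tracing Clostridium: it sits inside (((Oryzias,Tremarctos),(Oryza,(Brassica,Cavia))),Clostridium).
The smallest clade enclosing both is the whole tree (their MRCA is the root), so the answer is all 21 tips in alphabetical order.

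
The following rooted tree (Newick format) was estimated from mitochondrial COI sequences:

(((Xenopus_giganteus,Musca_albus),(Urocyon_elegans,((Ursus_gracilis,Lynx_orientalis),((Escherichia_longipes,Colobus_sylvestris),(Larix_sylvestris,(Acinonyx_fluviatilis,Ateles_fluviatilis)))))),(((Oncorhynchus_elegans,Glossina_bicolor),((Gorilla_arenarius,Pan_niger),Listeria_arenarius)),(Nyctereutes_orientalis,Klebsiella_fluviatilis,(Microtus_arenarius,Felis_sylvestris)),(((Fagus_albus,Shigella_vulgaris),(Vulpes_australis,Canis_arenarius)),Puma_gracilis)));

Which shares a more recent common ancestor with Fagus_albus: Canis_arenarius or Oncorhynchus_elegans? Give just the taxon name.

The MRCA of Fagus_albus and Canis_arenarius subtends ((Fagus_albus,Shigella_vulgaris),(Vulpes_australis,Canis_arenarius)) (4 taxa).
The MRCA of Fagus_albus and Oncorhynchus_elegans subtends (((Oncorhynchus_elegans,Glossina_bicolor),((Gorilla_arenarius,Pan_niger),Listeria_arenarius)),(Nyctereutes_orientalis,Klebsiella_fluviatilis,(Microtus_arenarius,Felis_sylvestris)),(((Fagus_albus,Shigella_vulgaris),(Vulpes_australis,Canis_arenarius)),Puma_gracilis)) (14 taxa).
The first is nested inside the second, so Fagus_albus shares a more recent common ancestor with Canis_arenarius.

Canis_arenarius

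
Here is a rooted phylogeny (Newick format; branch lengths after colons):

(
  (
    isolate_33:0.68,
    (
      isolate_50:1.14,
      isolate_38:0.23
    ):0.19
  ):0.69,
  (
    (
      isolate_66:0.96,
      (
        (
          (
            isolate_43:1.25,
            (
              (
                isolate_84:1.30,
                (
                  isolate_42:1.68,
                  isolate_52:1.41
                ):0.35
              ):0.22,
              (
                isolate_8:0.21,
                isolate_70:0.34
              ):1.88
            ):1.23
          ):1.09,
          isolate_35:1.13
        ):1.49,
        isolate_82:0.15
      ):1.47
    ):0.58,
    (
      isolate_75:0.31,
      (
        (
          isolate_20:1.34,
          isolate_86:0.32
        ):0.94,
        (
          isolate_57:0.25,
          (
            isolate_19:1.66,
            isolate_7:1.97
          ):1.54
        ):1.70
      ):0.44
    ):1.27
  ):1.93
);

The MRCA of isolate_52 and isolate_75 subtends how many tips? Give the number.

15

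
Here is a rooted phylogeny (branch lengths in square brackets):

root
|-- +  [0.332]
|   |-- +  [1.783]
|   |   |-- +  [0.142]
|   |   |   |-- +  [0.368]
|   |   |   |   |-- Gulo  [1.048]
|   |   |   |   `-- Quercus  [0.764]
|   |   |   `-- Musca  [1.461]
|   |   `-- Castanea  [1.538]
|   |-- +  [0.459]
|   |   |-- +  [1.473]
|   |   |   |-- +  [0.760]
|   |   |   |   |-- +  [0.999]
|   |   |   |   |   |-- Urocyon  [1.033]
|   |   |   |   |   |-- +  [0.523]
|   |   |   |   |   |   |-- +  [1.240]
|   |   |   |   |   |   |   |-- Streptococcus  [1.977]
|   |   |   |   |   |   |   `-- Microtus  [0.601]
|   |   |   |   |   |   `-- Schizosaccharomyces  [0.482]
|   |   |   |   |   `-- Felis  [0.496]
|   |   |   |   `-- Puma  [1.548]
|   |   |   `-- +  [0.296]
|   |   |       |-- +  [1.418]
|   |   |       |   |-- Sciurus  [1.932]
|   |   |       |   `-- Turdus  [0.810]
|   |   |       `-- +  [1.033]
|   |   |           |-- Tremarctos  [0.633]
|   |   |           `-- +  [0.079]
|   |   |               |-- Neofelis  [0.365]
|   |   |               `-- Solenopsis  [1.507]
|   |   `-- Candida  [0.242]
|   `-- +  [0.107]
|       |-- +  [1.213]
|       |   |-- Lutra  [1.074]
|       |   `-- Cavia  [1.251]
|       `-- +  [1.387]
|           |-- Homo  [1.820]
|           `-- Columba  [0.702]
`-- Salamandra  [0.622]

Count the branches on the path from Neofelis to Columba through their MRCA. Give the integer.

9

The MRCA of Neofelis and Columba is the node subtending ((((Gulo,Quercus),Musca),Castanea),((((Urocyon,((Streptococcus,Microtus),Schizosaccharomyces),Felis),Puma),((Sciurus,Turdus),(Tremarctos,(Neofelis,Solenopsis)))),Candida),((Lutra,Cavia),(Homo,Columba))).
From Neofelis up to that node: 6 branches. From Columba up to the same node: 3 branches. Total: 6 + 3 = 9.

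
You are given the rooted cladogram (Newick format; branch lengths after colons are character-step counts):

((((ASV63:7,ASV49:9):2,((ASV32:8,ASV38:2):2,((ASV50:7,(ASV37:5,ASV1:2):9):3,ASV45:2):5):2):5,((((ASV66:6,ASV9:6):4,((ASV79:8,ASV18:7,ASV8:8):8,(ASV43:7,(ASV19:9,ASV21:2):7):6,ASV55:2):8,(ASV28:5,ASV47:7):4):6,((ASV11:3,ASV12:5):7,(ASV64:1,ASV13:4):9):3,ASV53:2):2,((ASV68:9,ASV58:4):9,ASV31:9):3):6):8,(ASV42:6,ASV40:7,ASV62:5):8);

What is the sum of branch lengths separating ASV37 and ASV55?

53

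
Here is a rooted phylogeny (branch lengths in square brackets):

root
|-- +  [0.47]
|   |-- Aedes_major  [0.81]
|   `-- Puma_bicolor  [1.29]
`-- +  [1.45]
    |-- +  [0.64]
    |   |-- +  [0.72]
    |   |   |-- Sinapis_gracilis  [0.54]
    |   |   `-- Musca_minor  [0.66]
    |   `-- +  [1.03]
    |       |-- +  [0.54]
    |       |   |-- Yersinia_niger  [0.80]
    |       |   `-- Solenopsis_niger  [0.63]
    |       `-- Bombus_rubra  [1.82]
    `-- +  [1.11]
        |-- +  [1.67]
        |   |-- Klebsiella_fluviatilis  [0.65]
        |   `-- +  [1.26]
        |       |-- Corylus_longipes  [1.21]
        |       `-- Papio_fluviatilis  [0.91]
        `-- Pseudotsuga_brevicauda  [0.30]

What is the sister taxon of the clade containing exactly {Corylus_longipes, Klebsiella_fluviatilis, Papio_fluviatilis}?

The clade containing exactly {Corylus_longipes, Klebsiella_fluviatilis, Papio_fluviatilis} attaches to the tree at the node subtending ((Klebsiella_fluviatilis,(Corylus_longipes,Papio_fluviatilis)),Pseudotsuga_brevicauda).
The other lineage descending from that same node — the sister group — is the single tip Pseudotsuga_brevicauda.

Pseudotsuga_brevicauda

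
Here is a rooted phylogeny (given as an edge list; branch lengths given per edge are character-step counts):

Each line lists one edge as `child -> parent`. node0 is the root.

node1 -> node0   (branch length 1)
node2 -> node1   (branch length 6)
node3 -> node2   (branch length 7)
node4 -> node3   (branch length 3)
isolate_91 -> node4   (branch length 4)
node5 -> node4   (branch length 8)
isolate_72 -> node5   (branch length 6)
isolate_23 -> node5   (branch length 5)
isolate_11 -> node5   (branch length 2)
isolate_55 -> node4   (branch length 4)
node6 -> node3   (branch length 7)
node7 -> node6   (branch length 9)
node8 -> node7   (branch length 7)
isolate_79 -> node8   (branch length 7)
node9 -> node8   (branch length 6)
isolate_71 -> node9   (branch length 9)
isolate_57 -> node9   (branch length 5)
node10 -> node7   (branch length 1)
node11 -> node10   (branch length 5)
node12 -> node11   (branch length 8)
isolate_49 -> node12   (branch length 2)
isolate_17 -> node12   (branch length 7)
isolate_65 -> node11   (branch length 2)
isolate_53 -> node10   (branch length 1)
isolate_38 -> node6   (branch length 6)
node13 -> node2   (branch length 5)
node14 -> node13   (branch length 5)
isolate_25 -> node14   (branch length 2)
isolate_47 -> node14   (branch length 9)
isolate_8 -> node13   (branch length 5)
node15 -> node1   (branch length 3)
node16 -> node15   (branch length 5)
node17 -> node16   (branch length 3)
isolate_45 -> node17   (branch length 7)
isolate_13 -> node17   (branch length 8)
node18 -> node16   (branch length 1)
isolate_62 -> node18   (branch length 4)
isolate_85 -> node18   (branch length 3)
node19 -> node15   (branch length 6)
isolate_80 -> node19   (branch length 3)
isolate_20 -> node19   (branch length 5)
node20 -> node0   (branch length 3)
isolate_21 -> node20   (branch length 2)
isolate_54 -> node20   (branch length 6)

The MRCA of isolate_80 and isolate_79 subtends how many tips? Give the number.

22

The MRCA of isolate_80 and isolate_79 is the node subtending ((((isolate_91,(isolate_72,isolate_23,isolate_11),isolate_55),(((isolate_79,(isolate_71,isolate_57)),(((isolate_49,isolate_17),isolate_65),isolate_53)),isolate_38)),((isolate_25,isolate_47),isolate_8)),(((isolate_45,isolate_13),(isolate_62,isolate_85)),(isolate_80,isolate_20))).
That clade contains 22 terminal taxa: isolate_11, isolate_13, isolate_17, isolate_20, isolate_23, isolate_25, isolate_38, isolate_45, isolate_47, isolate_49, isolate_53, isolate_55, isolate_57, isolate_62, isolate_65, isolate_71, isolate_72, isolate_79, isolate_8, isolate_80, isolate_85, isolate_91.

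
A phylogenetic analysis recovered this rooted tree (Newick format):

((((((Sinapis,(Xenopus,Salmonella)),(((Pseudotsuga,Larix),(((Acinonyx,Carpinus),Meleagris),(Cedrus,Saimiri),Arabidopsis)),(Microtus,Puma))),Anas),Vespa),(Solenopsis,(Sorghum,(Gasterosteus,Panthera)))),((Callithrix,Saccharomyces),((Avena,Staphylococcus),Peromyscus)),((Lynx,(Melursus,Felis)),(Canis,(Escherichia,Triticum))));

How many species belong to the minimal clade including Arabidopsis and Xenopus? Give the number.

The MRCA of Arabidopsis and Xenopus is the node subtending ((Sinapis,(Xenopus,Salmonella)),(((Pseudotsuga,Larix),(((Acinonyx,Carpinus),Meleagris),(Cedrus,Saimiri),Arabidopsis)),(Microtus,Puma))).
That clade contains 13 terminal taxa: Acinonyx, Arabidopsis, Carpinus, Cedrus, Larix, Meleagris, Microtus, Pseudotsuga, Puma, Saimiri, Salmonella, Sinapis, Xenopus.

13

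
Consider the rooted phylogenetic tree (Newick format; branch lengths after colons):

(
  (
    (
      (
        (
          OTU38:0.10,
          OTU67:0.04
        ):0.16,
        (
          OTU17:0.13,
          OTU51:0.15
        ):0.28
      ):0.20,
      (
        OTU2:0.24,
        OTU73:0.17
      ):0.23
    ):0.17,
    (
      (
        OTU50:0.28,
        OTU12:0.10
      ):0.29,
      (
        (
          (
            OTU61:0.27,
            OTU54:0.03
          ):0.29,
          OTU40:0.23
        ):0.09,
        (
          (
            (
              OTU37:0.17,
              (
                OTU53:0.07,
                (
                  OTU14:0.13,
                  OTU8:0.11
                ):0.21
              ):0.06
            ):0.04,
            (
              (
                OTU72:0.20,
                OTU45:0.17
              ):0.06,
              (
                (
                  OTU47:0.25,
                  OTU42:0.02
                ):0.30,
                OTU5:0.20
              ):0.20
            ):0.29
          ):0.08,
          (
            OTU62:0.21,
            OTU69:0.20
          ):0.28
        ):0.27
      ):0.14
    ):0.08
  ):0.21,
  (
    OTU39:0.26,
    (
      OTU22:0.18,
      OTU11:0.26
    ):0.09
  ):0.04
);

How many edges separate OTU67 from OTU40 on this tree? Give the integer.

8

The MRCA of OTU67 and OTU40 is the node subtending ((((OTU38,OTU67),(OTU17,OTU51)),(OTU2,OTU73)),((OTU50,OTU12),(((OTU61,OTU54),OTU40),(((OTU37,(OTU53,(OTU14,OTU8))),((OTU72,OTU45),((OTU47,OTU42),OTU5))),(OTU62,OTU69))))).
From OTU67 up to that node: 4 branches. From OTU40 up to the same node: 4 branches. Total: 4 + 4 = 8.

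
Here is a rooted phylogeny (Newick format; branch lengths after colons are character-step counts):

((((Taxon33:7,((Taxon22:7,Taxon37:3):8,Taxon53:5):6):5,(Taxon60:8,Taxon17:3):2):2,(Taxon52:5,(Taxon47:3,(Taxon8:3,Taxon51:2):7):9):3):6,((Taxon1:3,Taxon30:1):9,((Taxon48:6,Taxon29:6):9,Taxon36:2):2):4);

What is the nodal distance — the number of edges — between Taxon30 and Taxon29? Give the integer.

The MRCA of Taxon30 and Taxon29 is the node subtending ((Taxon1,Taxon30),((Taxon48,Taxon29),Taxon36)).
From Taxon30 up to that node: 2 branches. From Taxon29 up to the same node: 3 branches. Total: 2 + 3 = 5.

5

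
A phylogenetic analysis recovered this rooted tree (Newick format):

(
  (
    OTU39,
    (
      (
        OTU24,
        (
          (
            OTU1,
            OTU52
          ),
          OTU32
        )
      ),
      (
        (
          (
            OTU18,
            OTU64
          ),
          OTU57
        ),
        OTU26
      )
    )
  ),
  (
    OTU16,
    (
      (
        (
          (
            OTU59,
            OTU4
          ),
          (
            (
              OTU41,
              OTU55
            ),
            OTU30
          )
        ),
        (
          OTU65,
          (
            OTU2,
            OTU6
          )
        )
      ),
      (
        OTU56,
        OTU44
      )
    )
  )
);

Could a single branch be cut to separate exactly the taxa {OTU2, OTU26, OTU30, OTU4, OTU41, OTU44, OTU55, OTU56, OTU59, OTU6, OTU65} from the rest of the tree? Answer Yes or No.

No

The MRCA of the listed taxa is the root, so the smallest clade containing them is the whole tree.
That clade also contains OTU1, OTU16, OTU18, OTU24, OTU32, OTU39, OTU52, OTU57, OTU64, which are not in the proposed group, so the group is not monophyletic.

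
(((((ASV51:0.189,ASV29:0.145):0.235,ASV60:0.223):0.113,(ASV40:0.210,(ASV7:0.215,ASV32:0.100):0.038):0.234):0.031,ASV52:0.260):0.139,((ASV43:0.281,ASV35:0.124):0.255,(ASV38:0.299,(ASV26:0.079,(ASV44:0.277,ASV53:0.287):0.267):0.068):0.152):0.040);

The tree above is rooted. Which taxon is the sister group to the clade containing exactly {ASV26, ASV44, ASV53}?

The clade containing exactly {ASV26, ASV44, ASV53} attaches to the tree at the node subtending (ASV38,(ASV26,(ASV44,ASV53))).
The other lineage descending from that same node — the sister group — is the single tip ASV38.

ASV38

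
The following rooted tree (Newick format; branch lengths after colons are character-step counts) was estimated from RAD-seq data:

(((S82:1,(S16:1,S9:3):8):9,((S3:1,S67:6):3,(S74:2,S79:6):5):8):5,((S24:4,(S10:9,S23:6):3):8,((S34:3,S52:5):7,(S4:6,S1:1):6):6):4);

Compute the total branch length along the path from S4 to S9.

47

The path runs S4 → … → MRCA → … → S9; the MRCA is the root of the tree.
Branch lengths along that path: 6 + 6 + 6 + 4 + 5 + 9 + 8 + 3 = 47.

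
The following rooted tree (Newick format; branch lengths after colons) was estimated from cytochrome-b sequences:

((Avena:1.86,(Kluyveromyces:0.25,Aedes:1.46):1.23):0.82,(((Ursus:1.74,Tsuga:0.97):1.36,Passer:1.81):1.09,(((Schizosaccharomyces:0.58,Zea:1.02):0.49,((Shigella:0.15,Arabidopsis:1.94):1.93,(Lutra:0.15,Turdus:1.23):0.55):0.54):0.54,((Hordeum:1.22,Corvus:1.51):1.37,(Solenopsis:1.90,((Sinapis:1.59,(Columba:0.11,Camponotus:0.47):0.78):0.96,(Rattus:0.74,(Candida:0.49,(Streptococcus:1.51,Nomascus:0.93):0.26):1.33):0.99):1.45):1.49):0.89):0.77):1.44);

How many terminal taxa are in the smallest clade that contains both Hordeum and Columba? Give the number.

10

The MRCA of Hordeum and Columba is the node subtending ((Hordeum,Corvus),(Solenopsis,((Sinapis,(Columba,Camponotus)),(Rattus,(Candida,(Streptococcus,Nomascus)))))).
That clade contains 10 terminal taxa: Camponotus, Candida, Columba, Corvus, Hordeum, Nomascus, Rattus, Sinapis, Solenopsis, Streptococcus.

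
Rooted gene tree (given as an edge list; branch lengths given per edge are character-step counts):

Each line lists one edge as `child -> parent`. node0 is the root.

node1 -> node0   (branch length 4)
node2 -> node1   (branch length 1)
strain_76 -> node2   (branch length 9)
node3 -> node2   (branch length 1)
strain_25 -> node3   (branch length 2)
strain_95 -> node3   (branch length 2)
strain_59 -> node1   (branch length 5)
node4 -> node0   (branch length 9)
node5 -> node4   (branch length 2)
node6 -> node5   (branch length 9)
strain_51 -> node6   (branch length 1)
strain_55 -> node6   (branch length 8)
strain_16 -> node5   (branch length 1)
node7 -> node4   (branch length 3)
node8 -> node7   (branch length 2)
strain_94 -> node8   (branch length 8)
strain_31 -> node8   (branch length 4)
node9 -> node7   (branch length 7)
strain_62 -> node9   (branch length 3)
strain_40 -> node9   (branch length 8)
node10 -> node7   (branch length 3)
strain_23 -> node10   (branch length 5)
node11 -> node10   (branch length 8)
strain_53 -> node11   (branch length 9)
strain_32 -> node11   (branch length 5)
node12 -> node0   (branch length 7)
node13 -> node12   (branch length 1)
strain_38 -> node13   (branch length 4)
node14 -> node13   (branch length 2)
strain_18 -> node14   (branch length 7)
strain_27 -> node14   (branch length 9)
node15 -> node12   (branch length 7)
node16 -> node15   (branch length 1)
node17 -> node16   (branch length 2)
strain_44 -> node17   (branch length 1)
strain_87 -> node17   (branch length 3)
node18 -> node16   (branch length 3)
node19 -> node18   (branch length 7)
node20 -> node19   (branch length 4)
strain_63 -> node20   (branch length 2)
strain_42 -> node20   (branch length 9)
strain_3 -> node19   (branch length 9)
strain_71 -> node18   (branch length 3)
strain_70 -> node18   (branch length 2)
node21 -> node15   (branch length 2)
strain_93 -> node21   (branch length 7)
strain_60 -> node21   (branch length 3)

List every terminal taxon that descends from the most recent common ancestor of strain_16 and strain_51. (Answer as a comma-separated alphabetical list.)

Tracing strain_16: it sits inside ((strain_51,strain_55),strain_16).
Tracing strain_51: it sits inside (strain_51,strain_55).
The smallest clade enclosing both is ((strain_51,strain_55),strain_16); the answer is its 3 terminal taxa in alphabetical order.

strain_16, strain_51, strain_55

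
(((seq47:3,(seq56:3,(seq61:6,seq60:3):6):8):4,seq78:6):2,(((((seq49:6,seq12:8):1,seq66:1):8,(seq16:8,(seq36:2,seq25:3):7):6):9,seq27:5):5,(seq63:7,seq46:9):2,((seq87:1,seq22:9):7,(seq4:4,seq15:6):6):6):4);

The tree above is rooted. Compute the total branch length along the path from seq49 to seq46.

40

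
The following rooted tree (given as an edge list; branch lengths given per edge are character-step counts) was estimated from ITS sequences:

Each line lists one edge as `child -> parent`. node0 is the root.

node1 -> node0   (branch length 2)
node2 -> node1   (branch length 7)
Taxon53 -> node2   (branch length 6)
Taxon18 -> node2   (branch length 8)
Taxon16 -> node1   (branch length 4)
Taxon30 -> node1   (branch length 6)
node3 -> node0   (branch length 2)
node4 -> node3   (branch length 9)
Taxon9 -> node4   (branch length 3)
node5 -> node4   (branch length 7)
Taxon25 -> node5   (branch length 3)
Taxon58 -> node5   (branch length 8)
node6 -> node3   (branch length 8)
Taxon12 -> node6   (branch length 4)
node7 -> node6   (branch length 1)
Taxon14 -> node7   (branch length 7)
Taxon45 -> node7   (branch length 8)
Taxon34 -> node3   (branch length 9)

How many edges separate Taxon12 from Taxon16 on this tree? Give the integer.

5

The MRCA of Taxon12 and Taxon16 is the root of the tree.
From Taxon12 up to that node: 3 branches. From Taxon16 up to the same node: 2 branches. Total: 3 + 2 = 5.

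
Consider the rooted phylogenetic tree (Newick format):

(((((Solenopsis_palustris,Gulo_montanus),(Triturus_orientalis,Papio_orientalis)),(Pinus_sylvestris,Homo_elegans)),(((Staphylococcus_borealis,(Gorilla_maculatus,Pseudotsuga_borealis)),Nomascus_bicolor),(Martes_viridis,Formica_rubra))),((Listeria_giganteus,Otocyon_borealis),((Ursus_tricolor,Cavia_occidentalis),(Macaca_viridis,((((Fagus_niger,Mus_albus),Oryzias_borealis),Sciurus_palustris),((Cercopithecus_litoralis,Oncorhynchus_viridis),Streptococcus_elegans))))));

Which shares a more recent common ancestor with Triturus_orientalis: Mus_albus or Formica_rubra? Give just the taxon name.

The MRCA of Triturus_orientalis and Formica_rubra subtends ((((Solenopsis_palustris,Gulo_montanus),(Triturus_orientalis,Papio_orientalis)),(Pinus_sylvestris,Homo_elegans)),(((Staphylococcus_borealis,(Gorilla_maculatus,Pseudotsuga_borealis)),Nomascus_bicolor),(Martes_viridis,Formica_rubra))) (12 taxa).
The MRCA of Triturus_orientalis and Mus_albus is the root, subtending the entire tree (24 taxa).
The first is nested inside the second, so Triturus_orientalis shares a more recent common ancestor with Formica_rubra.

Formica_rubra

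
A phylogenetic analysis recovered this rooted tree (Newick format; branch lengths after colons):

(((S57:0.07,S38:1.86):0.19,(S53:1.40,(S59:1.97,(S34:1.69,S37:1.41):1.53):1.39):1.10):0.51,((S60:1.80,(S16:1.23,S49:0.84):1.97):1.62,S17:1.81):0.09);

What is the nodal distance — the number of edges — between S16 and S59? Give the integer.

8

The MRCA of S16 and S59 is the root of the tree.
From S16 up to that node: 4 branches. From S59 up to the same node: 4 branches. Total: 4 + 4 = 8.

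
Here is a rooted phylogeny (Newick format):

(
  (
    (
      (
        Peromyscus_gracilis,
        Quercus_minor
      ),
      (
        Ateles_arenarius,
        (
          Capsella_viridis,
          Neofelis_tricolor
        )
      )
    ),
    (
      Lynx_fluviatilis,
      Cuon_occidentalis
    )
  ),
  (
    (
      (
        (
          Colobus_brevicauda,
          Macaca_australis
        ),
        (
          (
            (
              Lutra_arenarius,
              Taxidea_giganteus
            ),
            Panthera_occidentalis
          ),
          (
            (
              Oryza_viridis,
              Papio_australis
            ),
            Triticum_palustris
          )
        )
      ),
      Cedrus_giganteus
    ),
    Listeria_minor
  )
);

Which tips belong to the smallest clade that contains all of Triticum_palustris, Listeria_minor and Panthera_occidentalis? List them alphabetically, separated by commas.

Tracing Triticum_palustris: it sits inside ((Oryza_viridis,Papio_australis),Triticum_palustris).
Tracing Listeria_minor: it sits inside ((((Colobus_brevicauda,Macaca_australis),(((Lutra_arenarius,Taxidea_giganteus),Panthera_occidentalis),((Oryza_viridis,Papio_australis),Triticum_palustris))),Cedrus_giganteus),Listeria_minor).
Tracing Panthera_occidentalis: it sits inside ((Lutra_arenarius,Taxidea_giganteus),Panthera_occidentalis).
The smallest clade enclosing all 3 is ((((Colobus_brevicauda,Macaca_australis),(((Lutra_arenarius,Taxidea_giganteus),Panthera_occidentalis),((Oryza_viridis,Papio_australis),Triticum_palustris))),Cedrus_giganteus),Listeria_minor); the answer is its 10 terminal taxa in alphabetical order.

Cedrus_giganteus, Colobus_brevicauda, Listeria_minor, Lutra_arenarius, Macaca_australis, Oryza_viridis, Panthera_occidentalis, Papio_australis, Taxidea_giganteus, Triticum_palustris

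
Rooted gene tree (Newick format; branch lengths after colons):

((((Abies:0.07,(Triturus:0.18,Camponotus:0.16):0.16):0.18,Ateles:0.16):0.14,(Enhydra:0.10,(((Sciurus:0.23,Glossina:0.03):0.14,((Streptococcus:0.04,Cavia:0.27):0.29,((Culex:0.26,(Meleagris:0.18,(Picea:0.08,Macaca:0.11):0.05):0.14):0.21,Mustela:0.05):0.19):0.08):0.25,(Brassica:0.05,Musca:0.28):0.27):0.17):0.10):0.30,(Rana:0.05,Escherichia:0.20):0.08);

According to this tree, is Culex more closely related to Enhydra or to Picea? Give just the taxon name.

The MRCA of Culex and Picea subtends (Culex,(Meleagris,(Picea,Macaca))) (4 taxa).
The MRCA of Culex and Enhydra subtends (Enhydra,(((Sciurus,Glossina),((Streptococcus,Cavia),((Culex,(Meleagris,(Picea,Macaca))),Mustela))),(Brassica,Musca))) (12 taxa).
The first is nested inside the second, so Culex shares a more recent common ancestor with Picea.

Picea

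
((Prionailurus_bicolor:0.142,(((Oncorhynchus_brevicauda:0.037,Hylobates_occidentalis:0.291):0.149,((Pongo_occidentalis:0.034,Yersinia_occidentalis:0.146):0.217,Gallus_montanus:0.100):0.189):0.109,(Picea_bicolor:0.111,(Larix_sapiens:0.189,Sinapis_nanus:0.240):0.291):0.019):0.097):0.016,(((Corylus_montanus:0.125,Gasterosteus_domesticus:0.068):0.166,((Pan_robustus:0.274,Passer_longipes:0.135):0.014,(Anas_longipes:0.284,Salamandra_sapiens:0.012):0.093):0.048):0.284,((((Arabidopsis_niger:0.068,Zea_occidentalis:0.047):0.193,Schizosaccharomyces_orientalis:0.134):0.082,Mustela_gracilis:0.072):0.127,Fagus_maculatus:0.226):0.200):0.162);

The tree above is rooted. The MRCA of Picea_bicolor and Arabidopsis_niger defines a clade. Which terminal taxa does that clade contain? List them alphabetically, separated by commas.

Tracing Picea_bicolor: it sits inside (Picea_bicolor,(Larix_sapiens,Sinapis_nanus)).
Tracing Arabidopsis_niger: it sits inside (Arabidopsis_niger,Zea_occidentalis).
The smallest clade enclosing both is the whole tree (their MRCA is the root), so the answer is all 20 tips in alphabetical order.

Anas_longipes, Arabidopsis_niger, Corylus_montanus, Fagus_maculatus, Gallus_montanus, Gasterosteus_domesticus, Hylobates_occidentalis, Larix_sapiens, Mustela_gracilis, Oncorhynchus_brevicauda, Pan_robustus, Passer_longipes, Picea_bicolor, Pongo_occidentalis, Prionailurus_bicolor, Salamandra_sapiens, Schizosaccharomyces_orientalis, Sinapis_nanus, Yersinia_occidentalis, Zea_occidentalis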